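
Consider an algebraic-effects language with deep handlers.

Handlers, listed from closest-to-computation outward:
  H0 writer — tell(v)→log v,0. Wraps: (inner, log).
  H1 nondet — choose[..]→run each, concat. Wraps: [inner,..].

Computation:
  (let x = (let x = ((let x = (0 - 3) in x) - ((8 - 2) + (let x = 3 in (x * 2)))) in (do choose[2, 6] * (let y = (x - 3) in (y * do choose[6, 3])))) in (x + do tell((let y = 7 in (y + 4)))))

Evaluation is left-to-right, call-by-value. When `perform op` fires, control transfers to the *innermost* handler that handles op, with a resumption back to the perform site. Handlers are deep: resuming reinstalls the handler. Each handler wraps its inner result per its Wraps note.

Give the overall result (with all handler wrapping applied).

Answer: [(-216, (11)), (-108, (11)), (-648, (11)), (-324, (11))]

Working:
choose[2, 6] @ H1
  branch[0] choose=2:
    choose[6, 3] @ H1
      branch[0] choose=6:
        tell(11) @ H0 ⇒ log+=11
        H0 returns (-216, (11))
        H1 returns [(-216, (11))]
      branch[1] choose=3:
        tell(11) @ H0 ⇒ log+=11
        H0 returns (-108, (11))
        H1 returns [(-108, (11))]
  branch[1] choose=6:
    choose[6, 3] @ H1
      branch[0] choose=6:
        tell(11) @ H0 ⇒ log+=11
        H0 returns (-648, (11))
        H1 returns [(-648, (11))]
      branch[1] choose=3:
        tell(11) @ H0 ⇒ log+=11
        H0 returns (-324, (11))
        H1 returns [(-324, (11))]
= [(-216, (11)), (-108, (11)), (-648, (11)), (-324, (11))]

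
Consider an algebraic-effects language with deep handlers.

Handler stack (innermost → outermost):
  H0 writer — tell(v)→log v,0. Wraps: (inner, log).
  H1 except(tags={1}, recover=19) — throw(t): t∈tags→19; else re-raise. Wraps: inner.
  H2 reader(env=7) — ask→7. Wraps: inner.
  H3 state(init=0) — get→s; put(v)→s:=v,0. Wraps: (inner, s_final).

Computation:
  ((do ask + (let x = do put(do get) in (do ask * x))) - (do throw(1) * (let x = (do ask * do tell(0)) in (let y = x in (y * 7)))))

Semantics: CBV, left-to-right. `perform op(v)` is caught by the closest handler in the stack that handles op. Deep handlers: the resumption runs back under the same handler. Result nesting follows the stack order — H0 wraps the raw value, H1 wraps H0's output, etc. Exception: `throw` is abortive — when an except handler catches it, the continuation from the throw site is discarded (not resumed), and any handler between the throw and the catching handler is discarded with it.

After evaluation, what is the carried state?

Evaluation trace:
ask @ H2 ⇒ 7
get @ H3 ⇒ 0
put(0) @ H3 ⇒ s:=0
ask @ H2 ⇒ 7
throw(1) @ H1 caught ⇒ 19
H2 returns 19
H3 returns (19, 0)
= (19, 0)

Answer: 0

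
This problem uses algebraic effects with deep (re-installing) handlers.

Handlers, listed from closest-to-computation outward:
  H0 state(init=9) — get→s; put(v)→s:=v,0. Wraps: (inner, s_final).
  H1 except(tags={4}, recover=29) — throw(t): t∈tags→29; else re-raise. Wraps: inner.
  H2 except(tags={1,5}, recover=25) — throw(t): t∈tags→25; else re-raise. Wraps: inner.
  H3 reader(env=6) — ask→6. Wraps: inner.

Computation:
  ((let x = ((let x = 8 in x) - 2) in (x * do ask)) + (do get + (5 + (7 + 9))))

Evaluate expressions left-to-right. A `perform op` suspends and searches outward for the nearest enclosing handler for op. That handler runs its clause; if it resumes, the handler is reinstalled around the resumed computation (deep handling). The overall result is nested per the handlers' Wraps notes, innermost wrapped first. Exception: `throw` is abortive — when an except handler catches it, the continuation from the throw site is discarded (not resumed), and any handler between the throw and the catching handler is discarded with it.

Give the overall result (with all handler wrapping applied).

Evaluation trace:
ask @ H3 ⇒ 6
get @ H0 ⇒ 9
H0 returns (66, 9)
H1 returns (66, 9)
H2 returns (66, 9)
H3 returns (66, 9)
= (66, 9)

Answer: (66, 9)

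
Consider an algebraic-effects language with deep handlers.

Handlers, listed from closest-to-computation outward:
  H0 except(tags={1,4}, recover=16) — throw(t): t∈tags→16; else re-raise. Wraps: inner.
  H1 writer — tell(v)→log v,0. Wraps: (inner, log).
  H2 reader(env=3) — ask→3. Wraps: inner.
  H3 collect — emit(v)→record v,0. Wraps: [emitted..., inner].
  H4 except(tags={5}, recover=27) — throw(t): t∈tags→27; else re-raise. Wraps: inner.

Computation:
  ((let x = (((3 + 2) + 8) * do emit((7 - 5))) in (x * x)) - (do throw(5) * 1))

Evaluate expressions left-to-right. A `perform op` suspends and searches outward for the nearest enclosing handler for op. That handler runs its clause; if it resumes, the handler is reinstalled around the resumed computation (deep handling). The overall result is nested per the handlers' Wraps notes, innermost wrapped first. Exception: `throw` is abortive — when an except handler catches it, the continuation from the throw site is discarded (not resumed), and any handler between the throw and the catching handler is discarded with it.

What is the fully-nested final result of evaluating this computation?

Answer: 27

Step-by-step:
emit(2) @ H3 ⇒ out+=2
throw(5) @ H0 re-raised
throw(5) @ H4 caught ⇒ 27
= 27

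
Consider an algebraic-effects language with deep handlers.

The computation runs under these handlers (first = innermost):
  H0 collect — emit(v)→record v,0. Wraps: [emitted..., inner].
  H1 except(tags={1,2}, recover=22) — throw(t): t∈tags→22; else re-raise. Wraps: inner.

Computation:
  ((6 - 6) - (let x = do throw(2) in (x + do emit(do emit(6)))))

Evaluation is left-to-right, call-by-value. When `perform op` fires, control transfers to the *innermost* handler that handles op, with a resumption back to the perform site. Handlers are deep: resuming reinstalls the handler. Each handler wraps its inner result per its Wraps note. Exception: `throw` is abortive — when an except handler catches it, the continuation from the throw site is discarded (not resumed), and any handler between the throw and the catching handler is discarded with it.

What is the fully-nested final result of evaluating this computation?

Answer: 22

Working:
throw(2) @ H1 caught ⇒ 22
= 22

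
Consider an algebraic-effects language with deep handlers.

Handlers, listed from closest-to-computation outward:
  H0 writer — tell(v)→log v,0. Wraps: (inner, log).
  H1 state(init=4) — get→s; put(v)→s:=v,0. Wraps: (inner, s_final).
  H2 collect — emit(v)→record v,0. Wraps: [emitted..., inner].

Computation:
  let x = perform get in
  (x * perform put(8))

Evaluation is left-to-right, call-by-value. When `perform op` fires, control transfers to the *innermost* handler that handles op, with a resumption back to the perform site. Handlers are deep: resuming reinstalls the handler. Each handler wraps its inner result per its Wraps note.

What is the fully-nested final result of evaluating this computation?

Answer: [((0, ()), 8)]

Step-by-step:
get @ H1 ⇒ 4
put(8) @ H1 ⇒ s:=8
H0 returns (0, ())
H1 returns ((0, ()), 8)
H2 returns [((0, ()), 8)]
= [((0, ()), 8)]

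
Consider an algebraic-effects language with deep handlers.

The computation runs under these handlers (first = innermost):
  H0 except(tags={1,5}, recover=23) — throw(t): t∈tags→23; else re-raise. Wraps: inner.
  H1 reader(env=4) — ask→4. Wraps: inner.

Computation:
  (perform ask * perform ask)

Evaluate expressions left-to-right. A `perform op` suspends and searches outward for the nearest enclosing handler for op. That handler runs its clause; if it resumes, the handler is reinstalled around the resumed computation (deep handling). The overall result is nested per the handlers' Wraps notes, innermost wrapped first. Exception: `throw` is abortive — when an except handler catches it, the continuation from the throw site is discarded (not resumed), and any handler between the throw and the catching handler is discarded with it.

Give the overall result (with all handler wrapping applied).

Working:
ask @ H1 ⇒ 4
ask @ H1 ⇒ 4
H0 returns 16
H1 returns 16
= 16

Answer: 16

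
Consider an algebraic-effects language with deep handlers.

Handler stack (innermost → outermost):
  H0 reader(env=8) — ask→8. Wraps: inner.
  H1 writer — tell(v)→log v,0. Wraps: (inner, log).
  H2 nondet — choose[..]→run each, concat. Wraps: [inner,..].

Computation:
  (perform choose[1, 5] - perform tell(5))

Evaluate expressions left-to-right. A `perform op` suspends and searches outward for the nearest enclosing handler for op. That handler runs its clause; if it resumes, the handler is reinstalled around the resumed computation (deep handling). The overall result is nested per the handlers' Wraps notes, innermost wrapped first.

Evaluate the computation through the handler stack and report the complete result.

Step-by-step:
choose[1, 5] @ H2
  branch[0] choose=1:
    tell(5) @ H1 ⇒ log+=5
    H0 returns 1
    H1 returns (1, (5))
    H2 returns [(1, (5))]
  branch[1] choose=5:
    tell(5) @ H1 ⇒ log+=5
    H0 returns 5
    H1 returns (5, (5))
    H2 returns [(5, (5))]
= [(1, (5)), (5, (5))]

Answer: [(1, (5)), (5, (5))]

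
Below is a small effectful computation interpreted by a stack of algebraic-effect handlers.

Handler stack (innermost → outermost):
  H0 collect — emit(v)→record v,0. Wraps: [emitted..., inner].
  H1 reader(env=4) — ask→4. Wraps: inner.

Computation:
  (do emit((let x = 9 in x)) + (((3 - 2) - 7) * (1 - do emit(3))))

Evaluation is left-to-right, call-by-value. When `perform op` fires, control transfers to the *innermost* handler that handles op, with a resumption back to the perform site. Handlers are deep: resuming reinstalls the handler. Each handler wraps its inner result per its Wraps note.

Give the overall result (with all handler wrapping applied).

Answer: [9, 3, -6]

Evaluation trace:
emit(9) @ H0 ⇒ out+=9
emit(3) @ H0 ⇒ out+=3
H0 returns [9, 3, -6]
H1 returns [9, 3, -6]
= [9, 3, -6]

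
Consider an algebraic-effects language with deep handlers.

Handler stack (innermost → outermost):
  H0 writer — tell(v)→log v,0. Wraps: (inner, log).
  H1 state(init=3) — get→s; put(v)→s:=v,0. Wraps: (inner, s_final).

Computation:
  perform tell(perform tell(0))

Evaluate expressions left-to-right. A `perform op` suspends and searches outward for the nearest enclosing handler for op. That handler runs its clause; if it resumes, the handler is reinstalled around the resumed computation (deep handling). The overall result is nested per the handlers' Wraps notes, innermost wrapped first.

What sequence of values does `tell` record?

Answer: (0, 0)

Step-by-step:
tell(0) @ H0 ⇒ log+=0
tell(0) @ H0 ⇒ log+=0
H0 returns (0, (0, 0))
H1 returns ((0, (0, 0)), 3)
= ((0, (0, 0)), 3)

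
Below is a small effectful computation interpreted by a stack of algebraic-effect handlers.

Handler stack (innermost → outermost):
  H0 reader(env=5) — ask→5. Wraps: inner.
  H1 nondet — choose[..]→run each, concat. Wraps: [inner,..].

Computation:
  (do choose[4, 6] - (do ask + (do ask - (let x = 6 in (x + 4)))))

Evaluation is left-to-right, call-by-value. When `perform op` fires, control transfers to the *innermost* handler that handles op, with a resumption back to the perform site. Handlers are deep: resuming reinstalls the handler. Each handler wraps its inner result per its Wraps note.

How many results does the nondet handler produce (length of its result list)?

Answer: 2

Step-by-step:
choose[4, 6] @ H1
  branch[0] choose=4:
    ask @ H0 ⇒ 5
    ask @ H0 ⇒ 5
    H0 returns 4
    H1 returns [4]
  branch[1] choose=6:
    ask @ H0 ⇒ 5
    ask @ H0 ⇒ 5
    H0 returns 6
    H1 returns [6]
= [4, 6]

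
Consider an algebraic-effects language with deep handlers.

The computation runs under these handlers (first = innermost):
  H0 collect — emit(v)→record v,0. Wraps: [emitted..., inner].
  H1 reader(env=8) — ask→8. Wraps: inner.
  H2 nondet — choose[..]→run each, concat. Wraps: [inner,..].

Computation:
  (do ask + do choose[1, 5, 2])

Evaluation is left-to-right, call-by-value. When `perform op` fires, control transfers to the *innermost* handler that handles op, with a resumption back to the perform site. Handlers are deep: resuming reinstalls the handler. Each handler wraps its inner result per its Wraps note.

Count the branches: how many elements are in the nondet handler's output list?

Answer: 3

Step-by-step:
ask @ H1 ⇒ 8
choose[1, 5, 2] @ H2
  branch[0] choose=1:
    H0 returns [9]
    H1 returns [9]
    H2 returns [[9]]
  branch[1] choose=5:
    H0 returns [13]
    H1 returns [13]
    H2 returns [[13]]
  branch[2] choose=2:
    H0 returns [10]
    H1 returns [10]
    H2 returns [[10]]
= [[9], [13], [10]]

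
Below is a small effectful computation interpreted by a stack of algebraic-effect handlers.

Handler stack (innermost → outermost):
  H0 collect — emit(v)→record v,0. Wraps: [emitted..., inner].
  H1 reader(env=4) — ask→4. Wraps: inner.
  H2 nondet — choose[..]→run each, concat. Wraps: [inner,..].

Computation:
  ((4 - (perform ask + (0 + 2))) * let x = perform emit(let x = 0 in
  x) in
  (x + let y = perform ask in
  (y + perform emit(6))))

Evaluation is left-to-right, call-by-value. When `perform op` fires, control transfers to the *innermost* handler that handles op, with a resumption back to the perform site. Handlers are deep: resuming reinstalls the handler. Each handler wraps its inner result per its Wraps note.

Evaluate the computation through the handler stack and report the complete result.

Evaluation trace:
ask @ H1 ⇒ 4
emit(0) @ H0 ⇒ out+=0
ask @ H1 ⇒ 4
emit(6) @ H0 ⇒ out+=6
H0 returns [0, 6, -8]
H1 returns [0, 6, -8]
H2 returns [[0, 6, -8]]
= [[0, 6, -8]]

Answer: [[0, 6, -8]]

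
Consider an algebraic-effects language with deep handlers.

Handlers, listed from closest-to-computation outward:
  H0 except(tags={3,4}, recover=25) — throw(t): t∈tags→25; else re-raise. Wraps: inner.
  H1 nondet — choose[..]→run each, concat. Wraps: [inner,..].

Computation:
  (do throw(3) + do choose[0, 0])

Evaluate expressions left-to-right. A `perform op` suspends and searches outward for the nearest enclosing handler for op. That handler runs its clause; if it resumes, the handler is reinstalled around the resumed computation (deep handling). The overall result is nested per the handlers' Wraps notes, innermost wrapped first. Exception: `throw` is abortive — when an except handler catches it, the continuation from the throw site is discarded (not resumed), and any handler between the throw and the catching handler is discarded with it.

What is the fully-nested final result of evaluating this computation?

Evaluation trace:
throw(3) @ H0 caught ⇒ 25
H1 returns [25]
= [25]

Answer: [25]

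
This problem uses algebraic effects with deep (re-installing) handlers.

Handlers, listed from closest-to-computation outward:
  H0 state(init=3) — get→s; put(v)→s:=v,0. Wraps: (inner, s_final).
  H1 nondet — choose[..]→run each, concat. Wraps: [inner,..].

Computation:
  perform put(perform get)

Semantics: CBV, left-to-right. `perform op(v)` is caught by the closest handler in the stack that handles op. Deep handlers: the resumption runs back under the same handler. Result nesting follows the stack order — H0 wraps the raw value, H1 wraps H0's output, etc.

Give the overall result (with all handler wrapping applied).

Step-by-step:
get @ H0 ⇒ 3
put(3) @ H0 ⇒ s:=3
H0 returns (0, 3)
H1 returns [(0, 3)]
= [(0, 3)]

Answer: [(0, 3)]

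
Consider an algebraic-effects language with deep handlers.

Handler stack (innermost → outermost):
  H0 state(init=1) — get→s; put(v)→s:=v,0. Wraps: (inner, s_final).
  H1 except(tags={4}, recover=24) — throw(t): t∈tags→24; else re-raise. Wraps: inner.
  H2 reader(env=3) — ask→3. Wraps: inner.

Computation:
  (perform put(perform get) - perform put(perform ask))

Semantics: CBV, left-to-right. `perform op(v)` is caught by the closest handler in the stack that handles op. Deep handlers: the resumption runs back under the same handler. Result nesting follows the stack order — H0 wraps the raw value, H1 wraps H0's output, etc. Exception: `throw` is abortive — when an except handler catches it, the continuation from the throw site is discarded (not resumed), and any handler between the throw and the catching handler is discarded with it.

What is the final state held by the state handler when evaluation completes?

Answer: 3

Working:
get @ H0 ⇒ 1
put(1) @ H0 ⇒ s:=1
ask @ H2 ⇒ 3
put(3) @ H0 ⇒ s:=3
H0 returns (0, 3)
H1 returns (0, 3)
H2 returns (0, 3)
= (0, 3)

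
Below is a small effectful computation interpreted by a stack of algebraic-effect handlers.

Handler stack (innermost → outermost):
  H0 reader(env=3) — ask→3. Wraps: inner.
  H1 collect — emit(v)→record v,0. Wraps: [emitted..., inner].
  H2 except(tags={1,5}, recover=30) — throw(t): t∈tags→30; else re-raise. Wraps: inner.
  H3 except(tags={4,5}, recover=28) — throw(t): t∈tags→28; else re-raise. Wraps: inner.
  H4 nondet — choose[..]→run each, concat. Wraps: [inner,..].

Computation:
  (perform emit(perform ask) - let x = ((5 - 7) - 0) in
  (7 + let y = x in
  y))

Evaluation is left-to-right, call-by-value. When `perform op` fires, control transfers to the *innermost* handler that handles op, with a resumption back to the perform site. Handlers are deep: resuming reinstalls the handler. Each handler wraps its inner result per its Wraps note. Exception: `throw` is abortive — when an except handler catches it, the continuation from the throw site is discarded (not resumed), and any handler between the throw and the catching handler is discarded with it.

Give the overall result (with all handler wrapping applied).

Answer: [[3, -5]]

Working:
ask @ H0 ⇒ 3
emit(3) @ H1 ⇒ out+=3
H0 returns -5
H1 returns [3, -5]
H2 returns [3, -5]
H3 returns [3, -5]
H4 returns [[3, -5]]
= [[3, -5]]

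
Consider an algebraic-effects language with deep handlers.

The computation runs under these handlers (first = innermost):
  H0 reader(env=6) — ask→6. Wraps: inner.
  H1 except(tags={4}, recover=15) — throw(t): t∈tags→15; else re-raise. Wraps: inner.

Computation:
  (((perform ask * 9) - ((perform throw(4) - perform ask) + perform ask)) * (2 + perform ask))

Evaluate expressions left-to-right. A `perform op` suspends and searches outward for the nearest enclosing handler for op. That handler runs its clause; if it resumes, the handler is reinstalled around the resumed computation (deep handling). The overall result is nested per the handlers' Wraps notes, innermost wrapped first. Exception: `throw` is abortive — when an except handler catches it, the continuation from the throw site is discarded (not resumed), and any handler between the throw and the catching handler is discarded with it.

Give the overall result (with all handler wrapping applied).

Evaluation trace:
ask @ H0 ⇒ 6
throw(4) @ H1 caught ⇒ 15
= 15

Answer: 15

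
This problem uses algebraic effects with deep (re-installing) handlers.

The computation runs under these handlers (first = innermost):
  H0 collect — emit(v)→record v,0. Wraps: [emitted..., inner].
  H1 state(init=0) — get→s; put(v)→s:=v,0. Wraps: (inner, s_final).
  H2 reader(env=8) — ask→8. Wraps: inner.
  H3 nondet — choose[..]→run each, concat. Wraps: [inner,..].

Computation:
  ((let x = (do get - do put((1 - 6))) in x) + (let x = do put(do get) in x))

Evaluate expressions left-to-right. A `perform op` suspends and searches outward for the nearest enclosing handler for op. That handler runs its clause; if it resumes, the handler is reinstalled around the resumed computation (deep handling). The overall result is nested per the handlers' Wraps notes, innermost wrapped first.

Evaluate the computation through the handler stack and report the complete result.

Evaluation trace:
get @ H1 ⇒ 0
put(-5) @ H1 ⇒ s:=-5
get @ H1 ⇒ -5
put(-5) @ H1 ⇒ s:=-5
H0 returns [0]
H1 returns ([0], -5)
H2 returns ([0], -5)
H3 returns [([0], -5)]
= [([0], -5)]

Answer: [([0], -5)]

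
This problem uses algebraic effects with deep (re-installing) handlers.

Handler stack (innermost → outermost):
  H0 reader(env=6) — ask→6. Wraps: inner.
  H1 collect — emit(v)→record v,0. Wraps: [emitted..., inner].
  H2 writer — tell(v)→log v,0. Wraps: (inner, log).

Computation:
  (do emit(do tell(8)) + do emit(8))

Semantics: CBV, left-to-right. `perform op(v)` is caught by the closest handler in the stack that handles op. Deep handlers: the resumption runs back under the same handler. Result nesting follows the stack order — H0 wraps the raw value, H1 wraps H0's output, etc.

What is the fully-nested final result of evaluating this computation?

Working:
tell(8) @ H2 ⇒ log+=8
emit(0) @ H1 ⇒ out+=0
emit(8) @ H1 ⇒ out+=8
H0 returns 0
H1 returns [0, 8, 0]
H2 returns ([0, 8, 0], (8))
= ([0, 8, 0], (8))

Answer: ([0, 8, 0], (8))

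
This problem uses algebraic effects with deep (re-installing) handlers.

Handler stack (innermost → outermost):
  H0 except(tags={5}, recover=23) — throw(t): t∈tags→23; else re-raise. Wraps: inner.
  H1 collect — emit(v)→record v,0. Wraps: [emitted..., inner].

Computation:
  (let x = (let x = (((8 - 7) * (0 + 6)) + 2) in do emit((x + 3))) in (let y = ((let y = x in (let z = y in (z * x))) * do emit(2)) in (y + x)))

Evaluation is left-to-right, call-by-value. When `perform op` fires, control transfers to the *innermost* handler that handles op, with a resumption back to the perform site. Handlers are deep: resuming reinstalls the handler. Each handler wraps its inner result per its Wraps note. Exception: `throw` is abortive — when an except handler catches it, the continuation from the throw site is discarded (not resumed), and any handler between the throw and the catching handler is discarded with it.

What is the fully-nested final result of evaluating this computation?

Answer: [11, 2, 0]

Step-by-step:
emit(11) @ H1 ⇒ out+=11
emit(2) @ H1 ⇒ out+=2
H0 returns 0
H1 returns [11, 2, 0]
= [11, 2, 0]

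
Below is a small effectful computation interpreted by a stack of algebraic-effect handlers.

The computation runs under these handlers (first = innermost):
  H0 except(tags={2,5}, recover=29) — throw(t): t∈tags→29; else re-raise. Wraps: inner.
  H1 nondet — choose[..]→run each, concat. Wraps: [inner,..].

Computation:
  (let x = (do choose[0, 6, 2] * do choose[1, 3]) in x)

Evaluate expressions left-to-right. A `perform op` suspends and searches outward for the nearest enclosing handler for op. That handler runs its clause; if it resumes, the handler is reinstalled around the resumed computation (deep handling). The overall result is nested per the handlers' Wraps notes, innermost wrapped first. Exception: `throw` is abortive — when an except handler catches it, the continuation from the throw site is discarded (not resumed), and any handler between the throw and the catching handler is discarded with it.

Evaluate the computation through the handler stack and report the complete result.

Answer: [0, 0, 6, 18, 2, 6]

Evaluation trace:
choose[0, 6, 2] @ H1
  branch[0] choose=0:
    choose[1, 3] @ H1
      branch[0] choose=1:
        H0 returns 0
        H1 returns [0]
      branch[1] choose=3:
        H0 returns 0
        H1 returns [0]
  branch[1] choose=6:
    choose[1, 3] @ H1
      branch[0] choose=1:
        H0 returns 6
        H1 returns [6]
      branch[1] choose=3:
        H0 returns 18
        H1 returns [18]
  branch[2] choose=2:
    choose[1, 3] @ H1
      branch[0] choose=1:
        H0 returns 2
        H1 returns [2]
      branch[1] choose=3:
        H0 returns 6
        H1 returns [6]
= [0, 0, 6, 18, 2, 6]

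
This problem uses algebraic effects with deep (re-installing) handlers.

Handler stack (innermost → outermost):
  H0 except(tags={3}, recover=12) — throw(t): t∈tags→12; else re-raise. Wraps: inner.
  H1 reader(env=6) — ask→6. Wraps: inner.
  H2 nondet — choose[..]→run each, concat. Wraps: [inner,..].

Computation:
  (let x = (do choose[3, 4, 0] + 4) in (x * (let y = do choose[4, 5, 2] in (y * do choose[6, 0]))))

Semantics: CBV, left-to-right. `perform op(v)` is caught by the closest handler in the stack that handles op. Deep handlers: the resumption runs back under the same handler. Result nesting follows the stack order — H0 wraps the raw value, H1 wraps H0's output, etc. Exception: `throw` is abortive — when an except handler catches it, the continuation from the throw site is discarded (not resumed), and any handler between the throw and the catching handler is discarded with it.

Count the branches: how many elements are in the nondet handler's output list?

Step-by-step:
choose[3, 4, 0] @ H2
  branch[0] choose=3:
    choose[4, 5, 2] @ H2
      branch[0] choose=4:
        choose[6, 0] @ H2
          branch[0] choose=6:
            H0 returns 168
            H1 returns 168
            H2 returns [168]
          branch[1] choose=0:
            H0 returns 0
            H1 returns 0
            H2 returns [0]
      branch[1] choose=5:
        choose[6, 0] @ H2
          branch[0] choose=6:
            H0 returns 210
            H1 returns 210
            H2 returns [210]
          branch[1] choose=0:
            H0 returns 0
            H1 returns 0
            H2 returns [0]
      branch[2] choose=2:
        choose[6, 0] @ H2
          branch[0] choose=6:
            H0 returns 84
            H1 returns 84
            H2 returns [84]
          branch[1] choose=0:
            H0 returns 0
            H1 returns 0
            H2 returns [0]
  branch[1] choose=4:
    choose[4, 5, 2] @ H2
      branch[0] choose=4:
        choose[6, 0] @ H2
          branch[0] choose=6:
            H0 returns 192
            H1 returns 192
            H2 returns [192]
          branch[1] choose=0:
            H0 returns 0
            H1 returns 0
            H2 returns [0]
      branch[1] choose=5:
        choose[6, 0] @ H2
          branch[0] choose=6:
            H0 returns 240
            H1 returns 240
            H2 returns [240]
          branch[1] choose=0:
            H0 returns 0
            H1 returns 0
            H2 returns [0]
      branch[2] choose=2:
        choose[6, 0] @ H2
          branch[0] choose=6:
            H0 returns 96
            H1 returns 96
            H2 returns [96]
          branch[1] choose=0:
            H0 returns 0
            H1 returns 0
            H2 returns [0]
  branch[2] choose=0:
    choose[4, 5, 2] @ H2
      branch[0] choose=4:
        choose[6, 0] @ H2
          branch[0] choose=6:
            H0 returns 96
            H1 returns 96
            H2 returns [96]
          branch[1] choose=0:
            H0 returns 0
            H1 returns 0
            H2 returns [0]
      branch[1] choose=5:
        choose[6, 0] @ H2
          branch[0] choose=6:
            H0 returns 120
            H1 returns 120
            H2 returns [120]
          branch[1] choose=0:
            H0 returns 0
            H1 returns 0
            H2 returns [0]
      branch[2] choose=2:
        choose[6, 0] @ H2
          branch[0] choose=6:
            H0 returns 48
            H1 returns 48
            H2 returns [48]
          branch[1] choose=0:
            H0 returns 0
            H1 returns 0
            H2 returns [0]
= [168, 0, 210, 0, 84, 0, 192, 0, 240, 0, 96, 0, 96, 0, 120, 0, 48, 0]

Answer: 18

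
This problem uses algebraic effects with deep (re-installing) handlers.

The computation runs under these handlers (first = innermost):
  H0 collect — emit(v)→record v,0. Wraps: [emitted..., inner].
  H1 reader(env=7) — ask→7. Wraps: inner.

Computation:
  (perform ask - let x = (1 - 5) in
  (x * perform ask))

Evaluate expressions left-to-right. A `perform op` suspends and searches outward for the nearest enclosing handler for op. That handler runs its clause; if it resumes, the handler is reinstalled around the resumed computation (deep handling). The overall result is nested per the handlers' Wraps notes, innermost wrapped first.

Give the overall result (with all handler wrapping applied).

Step-by-step:
ask @ H1 ⇒ 7
ask @ H1 ⇒ 7
H0 returns [35]
H1 returns [35]
= [35]

Answer: [35]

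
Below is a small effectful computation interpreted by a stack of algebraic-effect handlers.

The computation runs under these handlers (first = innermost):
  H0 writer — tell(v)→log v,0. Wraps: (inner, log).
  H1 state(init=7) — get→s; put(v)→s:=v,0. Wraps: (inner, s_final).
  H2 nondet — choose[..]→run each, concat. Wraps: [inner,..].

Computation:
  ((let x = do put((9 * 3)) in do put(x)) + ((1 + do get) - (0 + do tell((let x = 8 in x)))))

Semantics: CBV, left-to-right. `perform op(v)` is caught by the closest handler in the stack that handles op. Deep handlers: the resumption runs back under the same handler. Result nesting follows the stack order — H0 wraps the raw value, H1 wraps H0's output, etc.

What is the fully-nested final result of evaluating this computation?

Answer: [((1, (8)), 0)]

Evaluation trace:
put(27) @ H1 ⇒ s:=27
put(0) @ H1 ⇒ s:=0
get @ H1 ⇒ 0
tell(8) @ H0 ⇒ log+=8
H0 returns (1, (8))
H1 returns ((1, (8)), 0)
H2 returns [((1, (8)), 0)]
= [((1, (8)), 0)]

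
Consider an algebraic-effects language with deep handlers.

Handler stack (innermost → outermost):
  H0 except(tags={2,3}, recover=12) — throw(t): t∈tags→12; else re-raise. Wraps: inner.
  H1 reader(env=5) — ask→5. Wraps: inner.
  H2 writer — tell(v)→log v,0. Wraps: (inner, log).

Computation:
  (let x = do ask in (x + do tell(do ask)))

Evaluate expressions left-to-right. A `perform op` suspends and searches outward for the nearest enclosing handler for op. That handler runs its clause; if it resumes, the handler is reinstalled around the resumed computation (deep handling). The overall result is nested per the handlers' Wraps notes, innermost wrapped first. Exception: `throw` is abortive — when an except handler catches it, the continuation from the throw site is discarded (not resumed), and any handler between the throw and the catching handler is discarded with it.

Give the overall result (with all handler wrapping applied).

Answer: (5, (5))

Evaluation trace:
ask @ H1 ⇒ 5
ask @ H1 ⇒ 5
tell(5) @ H2 ⇒ log+=5
H0 returns 5
H1 returns 5
H2 returns (5, (5))
= (5, (5))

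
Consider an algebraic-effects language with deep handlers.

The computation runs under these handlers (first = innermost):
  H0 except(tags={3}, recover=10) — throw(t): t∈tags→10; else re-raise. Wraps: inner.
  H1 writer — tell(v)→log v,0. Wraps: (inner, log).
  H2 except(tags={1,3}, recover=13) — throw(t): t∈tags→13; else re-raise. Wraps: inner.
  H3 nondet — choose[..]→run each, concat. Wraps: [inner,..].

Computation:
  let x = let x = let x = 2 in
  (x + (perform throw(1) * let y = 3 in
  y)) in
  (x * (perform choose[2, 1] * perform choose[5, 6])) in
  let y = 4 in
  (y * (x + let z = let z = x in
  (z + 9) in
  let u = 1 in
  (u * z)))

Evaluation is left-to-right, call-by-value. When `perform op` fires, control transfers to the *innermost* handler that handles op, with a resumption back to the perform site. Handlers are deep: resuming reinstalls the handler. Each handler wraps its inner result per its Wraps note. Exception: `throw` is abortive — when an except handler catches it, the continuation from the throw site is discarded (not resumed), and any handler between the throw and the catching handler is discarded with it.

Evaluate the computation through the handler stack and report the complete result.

Answer: [13]

Evaluation trace:
throw(1) @ H0 re-raised
throw(1) @ H2 caught ⇒ 13
H3 returns [13]
= [13]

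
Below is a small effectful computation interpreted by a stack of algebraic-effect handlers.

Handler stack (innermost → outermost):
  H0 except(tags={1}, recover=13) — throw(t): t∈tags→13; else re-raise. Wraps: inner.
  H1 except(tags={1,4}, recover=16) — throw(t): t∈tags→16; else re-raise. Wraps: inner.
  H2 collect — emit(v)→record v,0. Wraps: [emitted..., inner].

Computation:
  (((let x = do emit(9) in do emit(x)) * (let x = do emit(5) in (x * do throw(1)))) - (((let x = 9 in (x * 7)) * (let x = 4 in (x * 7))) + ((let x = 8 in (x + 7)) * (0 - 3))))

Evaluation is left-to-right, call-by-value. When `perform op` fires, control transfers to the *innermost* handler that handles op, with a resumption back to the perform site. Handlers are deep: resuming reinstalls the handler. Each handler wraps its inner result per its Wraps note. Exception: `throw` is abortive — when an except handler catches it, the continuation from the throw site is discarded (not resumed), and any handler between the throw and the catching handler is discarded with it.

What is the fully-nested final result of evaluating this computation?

Answer: [9, 0, 5, 13]

Step-by-step:
emit(9) @ H2 ⇒ out+=9
emit(0) @ H2 ⇒ out+=0
emit(5) @ H2 ⇒ out+=5
throw(1) @ H0 caught ⇒ 13
H1 returns 13
H2 returns [9, 0, 5, 13]
= [9, 0, 5, 13]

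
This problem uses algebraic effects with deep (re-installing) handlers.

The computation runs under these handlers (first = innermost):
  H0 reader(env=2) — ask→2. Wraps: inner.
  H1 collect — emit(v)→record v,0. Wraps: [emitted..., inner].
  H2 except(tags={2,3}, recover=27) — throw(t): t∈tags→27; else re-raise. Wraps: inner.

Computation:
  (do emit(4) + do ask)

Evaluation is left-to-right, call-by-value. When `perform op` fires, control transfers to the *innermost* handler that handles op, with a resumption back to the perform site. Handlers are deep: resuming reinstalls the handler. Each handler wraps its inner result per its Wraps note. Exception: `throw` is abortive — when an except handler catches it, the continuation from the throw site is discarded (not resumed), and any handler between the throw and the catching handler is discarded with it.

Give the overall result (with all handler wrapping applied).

Answer: [4, 2]

Step-by-step:
emit(4) @ H1 ⇒ out+=4
ask @ H0 ⇒ 2
H0 returns 2
H1 returns [4, 2]
H2 returns [4, 2]
= [4, 2]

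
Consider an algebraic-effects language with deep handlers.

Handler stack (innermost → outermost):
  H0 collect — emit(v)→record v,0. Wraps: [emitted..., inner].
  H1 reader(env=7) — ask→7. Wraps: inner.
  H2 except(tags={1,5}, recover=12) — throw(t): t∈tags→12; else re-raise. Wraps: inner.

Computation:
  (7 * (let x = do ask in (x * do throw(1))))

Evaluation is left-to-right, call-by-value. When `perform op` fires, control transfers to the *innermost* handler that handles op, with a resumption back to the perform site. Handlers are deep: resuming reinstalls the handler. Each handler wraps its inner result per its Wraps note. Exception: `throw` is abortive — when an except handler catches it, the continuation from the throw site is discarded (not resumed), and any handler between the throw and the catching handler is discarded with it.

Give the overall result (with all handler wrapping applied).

Answer: 12

Working:
ask @ H1 ⇒ 7
throw(1) @ H2 caught ⇒ 12
= 12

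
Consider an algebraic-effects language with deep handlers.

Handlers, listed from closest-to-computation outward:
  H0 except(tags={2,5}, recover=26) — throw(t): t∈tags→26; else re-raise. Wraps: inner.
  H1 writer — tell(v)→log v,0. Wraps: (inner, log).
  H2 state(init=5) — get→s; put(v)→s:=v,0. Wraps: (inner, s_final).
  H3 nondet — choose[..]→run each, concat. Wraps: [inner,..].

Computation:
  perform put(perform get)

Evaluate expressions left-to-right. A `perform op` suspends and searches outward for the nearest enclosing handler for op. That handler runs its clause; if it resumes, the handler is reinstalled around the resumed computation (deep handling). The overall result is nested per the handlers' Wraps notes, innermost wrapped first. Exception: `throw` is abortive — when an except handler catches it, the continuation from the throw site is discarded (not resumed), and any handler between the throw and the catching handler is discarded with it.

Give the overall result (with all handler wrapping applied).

Answer: [((0, ()), 5)]

Step-by-step:
get @ H2 ⇒ 5
put(5) @ H2 ⇒ s:=5
H0 returns 0
H1 returns (0, ())
H2 returns ((0, ()), 5)
H3 returns [((0, ()), 5)]
= [((0, ()), 5)]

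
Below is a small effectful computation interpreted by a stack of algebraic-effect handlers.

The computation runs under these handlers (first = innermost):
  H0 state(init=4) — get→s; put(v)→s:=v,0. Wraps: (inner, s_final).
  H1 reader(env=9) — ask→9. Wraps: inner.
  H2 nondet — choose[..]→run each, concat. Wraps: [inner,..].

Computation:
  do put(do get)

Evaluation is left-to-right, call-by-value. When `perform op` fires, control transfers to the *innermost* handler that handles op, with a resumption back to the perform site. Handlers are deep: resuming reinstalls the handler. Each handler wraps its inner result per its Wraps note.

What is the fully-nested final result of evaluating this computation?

Answer: [(0, 4)]

Working:
get @ H0 ⇒ 4
put(4) @ H0 ⇒ s:=4
H0 returns (0, 4)
H1 returns (0, 4)
H2 returns [(0, 4)]
= [(0, 4)]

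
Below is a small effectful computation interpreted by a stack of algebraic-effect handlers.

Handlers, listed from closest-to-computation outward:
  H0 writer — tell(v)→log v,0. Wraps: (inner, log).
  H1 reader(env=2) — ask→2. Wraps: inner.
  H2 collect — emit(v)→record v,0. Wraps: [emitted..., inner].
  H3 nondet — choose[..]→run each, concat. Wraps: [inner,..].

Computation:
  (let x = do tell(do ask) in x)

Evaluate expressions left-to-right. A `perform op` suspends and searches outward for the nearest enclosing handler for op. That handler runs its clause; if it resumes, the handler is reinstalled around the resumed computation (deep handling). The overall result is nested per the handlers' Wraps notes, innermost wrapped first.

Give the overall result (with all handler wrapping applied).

Evaluation trace:
ask @ H1 ⇒ 2
tell(2) @ H0 ⇒ log+=2
H0 returns (0, (2))
H1 returns (0, (2))
H2 returns [(0, (2))]
H3 returns [[(0, (2))]]
= [[(0, (2))]]

Answer: [[(0, (2))]]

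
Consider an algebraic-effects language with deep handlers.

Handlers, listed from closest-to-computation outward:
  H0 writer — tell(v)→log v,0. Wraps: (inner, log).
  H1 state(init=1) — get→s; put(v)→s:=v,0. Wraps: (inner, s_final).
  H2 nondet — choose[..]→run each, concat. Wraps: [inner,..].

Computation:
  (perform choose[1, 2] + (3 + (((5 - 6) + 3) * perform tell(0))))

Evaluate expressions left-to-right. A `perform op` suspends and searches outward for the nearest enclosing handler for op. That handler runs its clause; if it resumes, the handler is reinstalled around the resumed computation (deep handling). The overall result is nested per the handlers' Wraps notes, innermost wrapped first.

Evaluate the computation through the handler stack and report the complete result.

Answer: [((4, (0)), 1), ((5, (0)), 1)]

Working:
choose[1, 2] @ H2
  branch[0] choose=1:
    tell(0) @ H0 ⇒ log+=0
    H0 returns (4, (0))
    H1 returns ((4, (0)), 1)
    H2 returns [((4, (0)), 1)]
  branch[1] choose=2:
    tell(0) @ H0 ⇒ log+=0
    H0 returns (5, (0))
    H1 returns ((5, (0)), 1)
    H2 returns [((5, (0)), 1)]
= [((4, (0)), 1), ((5, (0)), 1)]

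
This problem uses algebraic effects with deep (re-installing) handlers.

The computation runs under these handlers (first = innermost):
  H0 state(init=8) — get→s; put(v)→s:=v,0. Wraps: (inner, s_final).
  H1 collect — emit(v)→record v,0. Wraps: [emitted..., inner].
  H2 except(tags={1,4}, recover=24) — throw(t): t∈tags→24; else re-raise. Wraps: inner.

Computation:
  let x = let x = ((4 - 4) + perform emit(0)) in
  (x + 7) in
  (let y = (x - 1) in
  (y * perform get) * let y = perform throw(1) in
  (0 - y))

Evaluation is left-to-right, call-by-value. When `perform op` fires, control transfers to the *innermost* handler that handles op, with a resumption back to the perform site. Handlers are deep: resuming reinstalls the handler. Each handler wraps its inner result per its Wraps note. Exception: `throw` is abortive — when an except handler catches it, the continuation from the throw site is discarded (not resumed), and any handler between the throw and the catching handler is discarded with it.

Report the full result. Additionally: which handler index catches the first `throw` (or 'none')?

Answer: 24 ; first throw caught by: H2

Working:
emit(0) @ H1 ⇒ out+=0
get @ H0 ⇒ 8
throw(1) @ H2 caught ⇒ 24
= 24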